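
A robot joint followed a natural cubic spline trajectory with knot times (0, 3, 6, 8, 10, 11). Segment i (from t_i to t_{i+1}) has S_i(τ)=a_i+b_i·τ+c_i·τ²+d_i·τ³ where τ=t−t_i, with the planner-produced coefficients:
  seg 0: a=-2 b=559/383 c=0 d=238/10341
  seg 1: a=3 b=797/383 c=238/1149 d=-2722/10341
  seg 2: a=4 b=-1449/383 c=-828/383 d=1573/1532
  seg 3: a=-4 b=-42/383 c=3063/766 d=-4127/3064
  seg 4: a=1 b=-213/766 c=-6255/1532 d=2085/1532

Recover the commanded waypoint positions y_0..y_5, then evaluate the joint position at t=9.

y_0=-2 y_1=3 y_2=4 y_3=-4 y_4=1 y_5=-2
S(9) = -4467/3064

y_0 = S_0(0) = a_0 = -2
y_1 = S_1(0) = a_1 = 3
y_2 = S_2(0) = a_2 = 4
y_3 = S_3(0) = a_3 = -4
y_4 = S_4(0) = a_4 = 1
y_5 = S_4(1) = -2
t_q=9 is in segment 3 (τ=1); S_3(τ)=-4467/3064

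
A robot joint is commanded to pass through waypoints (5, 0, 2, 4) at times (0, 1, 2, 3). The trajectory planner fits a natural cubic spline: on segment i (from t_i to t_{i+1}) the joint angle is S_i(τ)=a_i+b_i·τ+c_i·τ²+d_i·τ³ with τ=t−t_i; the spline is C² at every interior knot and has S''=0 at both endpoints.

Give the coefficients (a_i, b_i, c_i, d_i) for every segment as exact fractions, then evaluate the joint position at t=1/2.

  seg 0: a=5 b=-103/15 c=0 d=28/15
  seg 1: a=0 b=-19/15 c=28/5 d=-7/3
  seg 2: a=2 b=44/15 c=-7/5 d=7/15
S(1/2) = 9/5

Δ: Δ0=-5, Δ1=2, Δ2=2
row 1: diag=4, rhs=42; c'=1/4, d'=21/2
row 2: denom=4−1·1/4=15/4; d'=(0−1·21/2)/(15/4)=-14/5
back: M2=-14/5
back: M1=21/2−1/4·-14/5=56/5
M: M0=0, M1=56/5, M2=-14/5, M3=0
seg 0: a=5, c=M0/2=0, d=(M1−M0)/(6·1)=28/15, b=Δ0−h0·(2M0+M1)/6=-103/15
seg 1: a=0, c=M1/2=28/5, d=(M2−M1)/(6·1)=-7/3, b=Δ1−h1·(2M1+M2)/6=-19/15
seg 2: a=2, c=M2/2=-7/5, d=(M3−M2)/(6·1)=7/15, b=Δ2−h2·(2M2+M3)/6=44/15
t_q=1/2 → seg 0, τ=1/2; S=5+-103/15·τ+0·τ²+28/15·τ³=9/5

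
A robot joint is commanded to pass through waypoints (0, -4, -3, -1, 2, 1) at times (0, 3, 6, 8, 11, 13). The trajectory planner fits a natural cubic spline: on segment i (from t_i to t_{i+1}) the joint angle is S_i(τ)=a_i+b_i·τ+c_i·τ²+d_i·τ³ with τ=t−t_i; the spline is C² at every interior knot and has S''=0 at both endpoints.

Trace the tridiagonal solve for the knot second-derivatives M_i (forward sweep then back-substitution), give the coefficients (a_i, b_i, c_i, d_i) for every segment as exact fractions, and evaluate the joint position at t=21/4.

Δ: Δ0=-4/3, Δ1=1/3, Δ2=1, Δ3=1, Δ4=-1/2
row 1: diag=12, rhs=10; c'=1/4, d'=5/6
row 2: denom=10−3·1/4=37/4; d'=(4−3·5/6)/(37/4)=6/37
row 3: denom=10−2·8/37=354/37; d'=(0−2·6/37)/(354/37)=-2/59
row 4: denom=10−3·37/118=1069/118; d'=(-9−3·-2/59)/(1069/118)=-1050/1069
back: M4=-1050/1069
back: M3=-2/59−37/118·-1050/1069=293/1069
back: M2=6/37−8/37·293/1069=110/1069
back: M1=5/6−1/4·110/1069=2590/3207
M: M0=0, M1=2590/3207, M2=110/1069, M3=293/1069, M4=-1050/1069, M5=0
seg 0: a=0, c=M0/2=0, d=(M1−M0)/(6·3)=1295/28863, b=Δ0−h0·(2M0+M1)/6=-1857/1069
seg 1: a=-4, c=M1/2=1295/3207, d=(M2−M1)/(6·3)=-1130/28863, b=Δ1−h1·(2M1+M2)/6=-562/1069
seg 2: a=-3, c=M2/2=55/1069, d=(M3−M2)/(6·2)=61/4276, b=Δ2−h2·(2M2+M3)/6=898/1069
seg 3: a=-1, c=M3/2=293/2138, d=(M4−M3)/(6·3)=-1343/19242, b=Δ3−h3·(2M3+M4)/6=1301/1069
seg 4: a=2, c=M4/2=-525/1069, d=(M5−M4)/(6·2)=175/2138, b=Δ4−h4·(2M4+M5)/6=331/2138
t_q=21/4 → seg 1, τ=9/4; S=-4+-562/1069·τ+1295/3207·τ²+-1130/28863·τ³=-122621/34208

  seg 0: a=0 b=-1857/1069 c=0 d=1295/28863
  seg 1: a=-4 b=-562/1069 c=1295/3207 d=-1130/28863
  seg 2: a=-3 b=898/1069 c=55/1069 d=61/4276
  seg 3: a=-1 b=1301/1069 c=293/2138 d=-1343/19242
  seg 4: a=2 b=331/2138 c=-525/1069 d=175/2138
S(21/4) = -122621/34208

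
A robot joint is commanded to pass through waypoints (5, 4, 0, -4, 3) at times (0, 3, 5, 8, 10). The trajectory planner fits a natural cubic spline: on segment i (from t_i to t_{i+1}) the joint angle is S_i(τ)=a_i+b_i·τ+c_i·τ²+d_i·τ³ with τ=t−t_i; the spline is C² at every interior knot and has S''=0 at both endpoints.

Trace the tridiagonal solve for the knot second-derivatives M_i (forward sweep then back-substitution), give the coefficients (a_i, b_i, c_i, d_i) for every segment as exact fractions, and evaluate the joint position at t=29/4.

Δ: Δ0=-1/3, Δ1=-2, Δ2=-4/3, Δ3=7/2
row 1: diag=10, rhs=-10; c'=1/5, d'=-1
row 2: denom=10−2·1/5=48/5; d'=(4−2·-1)/(48/5)=5/8
row 3: denom=10−3·5/16=145/16; d'=(29−3·5/8)/(145/16)=434/145
back: M3=434/145
back: M2=5/8−5/16·434/145=-9/29
back: M1=-1−1/5·-9/29=-136/145
M: M0=0, M1=-136/145, M2=-9/29, M3=434/145, M4=0
seg 0: a=5, c=M0/2=0, d=(M1−M0)/(6·3)=-68/1305, b=Δ0−h0·(2M0+M1)/6=59/435
seg 1: a=4, c=M1/2=-68/145, d=(M2−M1)/(6·2)=91/1740, b=Δ1−h1·(2M1+M2)/6=-553/435
seg 2: a=0, c=M2/2=-9/58, d=(M3−M2)/(6·3)=479/2610, b=Δ2−h2·(2M2+M3)/6=-1096/435
seg 3: a=-4, c=M3/2=217/145, d=(M4−M3)/(6·2)=-217/870, b=Δ3−h3·(2M3+M4)/6=1309/870
t_q=29/4 → seg 2, τ=9/4; S=0+-1096/435·τ+-9/58·τ²+479/2610·τ³=-2793/640

  seg 0: a=5 b=59/435 c=0 d=-68/1305
  seg 1: a=4 b=-553/435 c=-68/145 d=91/1740
  seg 2: a=0 b=-1096/435 c=-9/58 d=479/2610
  seg 3: a=-4 b=1309/870 c=217/145 d=-217/870
S(29/4) = -2793/640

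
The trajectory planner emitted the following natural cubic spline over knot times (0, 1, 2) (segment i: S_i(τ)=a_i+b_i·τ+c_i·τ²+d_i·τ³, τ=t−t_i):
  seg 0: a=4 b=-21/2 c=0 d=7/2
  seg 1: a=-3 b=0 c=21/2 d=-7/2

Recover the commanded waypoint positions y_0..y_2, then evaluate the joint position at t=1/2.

y_0=4 y_1=-3 y_2=4
S(1/2) = -13/16

y_0 = S_0(0) = a_0 = 4
y_1 = S_1(0) = a_1 = -3
y_2 = S_1(1) = 4
t_q=1/2 is in segment 0 (τ=1/2); S_0(τ)=-13/16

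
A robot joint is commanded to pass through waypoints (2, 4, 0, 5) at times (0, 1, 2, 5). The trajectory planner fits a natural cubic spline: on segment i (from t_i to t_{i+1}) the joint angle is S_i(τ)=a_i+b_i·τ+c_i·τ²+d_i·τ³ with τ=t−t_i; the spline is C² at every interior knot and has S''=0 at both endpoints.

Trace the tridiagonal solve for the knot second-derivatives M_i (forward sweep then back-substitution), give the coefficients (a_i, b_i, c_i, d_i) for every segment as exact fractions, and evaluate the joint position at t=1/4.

Δ: Δ0=2, Δ1=-4, Δ2=5/3
row 1: diag=4, rhs=-36; c'=1/4, d'=-9
row 2: denom=8−1·1/4=31/4; d'=(34−1·-9)/(31/4)=172/31
back: M2=172/31
back: M1=-9−1/4·172/31=-322/31
M: M0=0, M1=-322/31, M2=172/31, M3=0
seg 0: a=2, c=M0/2=0, d=(M1−M0)/(6·1)=-161/93, b=Δ0−h0·(2M0+M1)/6=347/93
seg 1: a=4, c=M1/2=-161/31, d=(M2−M1)/(6·1)=247/93, b=Δ1−h1·(2M1+M2)/6=-136/93
seg 2: a=0, c=M2/2=86/31, d=(M3−M2)/(6·3)=-86/279, b=Δ2−h2·(2M2+M3)/6=-361/93
t_q=1/4 → seg 0, τ=1/4; S=2+347/93·τ+0·τ²+-161/93·τ³=5765/1984

  seg 0: a=2 b=347/93 c=0 d=-161/93
  seg 1: a=4 b=-136/93 c=-161/31 d=247/93
  seg 2: a=0 b=-361/93 c=86/31 d=-86/279
S(1/4) = 5765/1984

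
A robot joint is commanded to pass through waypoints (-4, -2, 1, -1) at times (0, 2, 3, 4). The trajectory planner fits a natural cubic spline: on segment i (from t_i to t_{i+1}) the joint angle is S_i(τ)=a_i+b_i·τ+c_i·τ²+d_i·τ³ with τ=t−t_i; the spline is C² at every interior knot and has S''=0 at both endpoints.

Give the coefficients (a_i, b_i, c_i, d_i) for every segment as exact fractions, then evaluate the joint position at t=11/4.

  seg 0: a=-4 b=-3/23 c=0 d=13/46
  seg 1: a=-2 b=75/23 c=39/23 d=-45/23
  seg 2: a=1 b=18/23 c=-96/23 d=32/23
S(11/4) = 845/1472

Δ: Δ0=1, Δ1=3, Δ2=-2
row 1: diag=6, rhs=12; c'=1/6, d'=2
row 2: denom=4−1·1/6=23/6; d'=(-30−1·2)/(23/6)=-192/23
back: M2=-192/23
back: M1=2−1/6·-192/23=78/23
M: M0=0, M1=78/23, M2=-192/23, M3=0
seg 0: a=-4, c=M0/2=0, d=(M1−M0)/(6·2)=13/46, b=Δ0−h0·(2M0+M1)/6=-3/23
seg 1: a=-2, c=M1/2=39/23, d=(M2−M1)/(6·1)=-45/23, b=Δ1−h1·(2M1+M2)/6=75/23
seg 2: a=1, c=M2/2=-96/23, d=(M3−M2)/(6·1)=32/23, b=Δ2−h2·(2M2+M3)/6=18/23
t_q=11/4 → seg 1, τ=3/4; S=-2+75/23·τ+39/23·τ²+-45/23·τ³=845/1472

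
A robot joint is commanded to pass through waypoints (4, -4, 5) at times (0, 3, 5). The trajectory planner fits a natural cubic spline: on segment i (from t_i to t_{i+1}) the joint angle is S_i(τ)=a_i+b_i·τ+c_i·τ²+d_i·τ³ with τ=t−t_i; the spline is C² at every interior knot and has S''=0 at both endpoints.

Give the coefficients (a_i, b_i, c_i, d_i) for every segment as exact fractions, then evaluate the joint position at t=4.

  seg 0: a=4 b=-289/60 c=0 d=43/180
  seg 1: a=-4 b=49/30 c=43/20 d=-43/120
S(4) = -23/40

Δ: Δ0=-8/3, Δ1=9/2
row 1: diag=10, rhs=43; c'=1/5, d'=43/10
back: M1=43/10
M: M0=0, M1=43/10, M2=0
seg 0: a=4, c=M0/2=0, d=(M1−M0)/(6·3)=43/180, b=Δ0−h0·(2M0+M1)/6=-289/60
seg 1: a=-4, c=M1/2=43/20, d=(M2−M1)/(6·2)=-43/120, b=Δ1−h1·(2M1+M2)/6=49/30
t_q=4 → seg 1, τ=1; S=-4+49/30·τ+43/20·τ²+-43/120·τ³=-23/40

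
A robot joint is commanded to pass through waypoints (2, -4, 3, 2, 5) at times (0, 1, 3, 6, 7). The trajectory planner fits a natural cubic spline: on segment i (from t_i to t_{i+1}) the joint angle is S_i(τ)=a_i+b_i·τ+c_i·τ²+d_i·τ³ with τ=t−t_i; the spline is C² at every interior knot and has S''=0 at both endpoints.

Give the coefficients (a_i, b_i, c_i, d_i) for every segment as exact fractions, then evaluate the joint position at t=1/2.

Δ: Δ0=-6, Δ1=7/2, Δ2=-1/3, Δ3=3
row 1: diag=6, rhs=57; c'=1/3, d'=19/2
row 2: denom=10−2·1/3=28/3; d'=(-23−2·19/2)/(28/3)=-9/2
row 3: denom=8−3·9/28=197/28; d'=(20−3·-9/2)/(197/28)=938/197
back: M3=938/197
back: M2=-9/2−9/28·938/197=-1188/197
back: M1=19/2−1/3·-1188/197=4535/394
M: M0=0, M1=4535/394, M2=-1188/197, M3=938/197, M4=0
seg 0: a=2, c=M0/2=0, d=(M1−M0)/(6·1)=4535/2364, b=Δ0−h0·(2M0+M1)/6=-18719/2364
seg 1: a=-4, c=M1/2=4535/788, d=(M2−M1)/(6·2)=-6911/4728, b=Δ1−h1·(2M1+M2)/6=-2557/1182
seg 2: a=3, c=M2/2=-594/197, d=(M3−M2)/(6·3)=1063/1773, b=Δ2−h2·(2M2+M3)/6=1960/591
seg 3: a=2, c=M3/2=469/197, d=(M4−M3)/(6·1)=-469/591, b=Δ3−h3·(2M3+M4)/6=835/591
t_q=1/2 → seg 0, τ=1/2; S=2+-18719/2364·τ+0·τ²+4535/2364·τ³=-10839/6304

  seg 0: a=2 b=-18719/2364 c=0 d=4535/2364
  seg 1: a=-4 b=-2557/1182 c=4535/788 d=-6911/4728
  seg 2: a=3 b=1960/591 c=-594/197 d=1063/1773
  seg 3: a=2 b=835/591 c=469/197 d=-469/591
S(1/2) = -10839/6304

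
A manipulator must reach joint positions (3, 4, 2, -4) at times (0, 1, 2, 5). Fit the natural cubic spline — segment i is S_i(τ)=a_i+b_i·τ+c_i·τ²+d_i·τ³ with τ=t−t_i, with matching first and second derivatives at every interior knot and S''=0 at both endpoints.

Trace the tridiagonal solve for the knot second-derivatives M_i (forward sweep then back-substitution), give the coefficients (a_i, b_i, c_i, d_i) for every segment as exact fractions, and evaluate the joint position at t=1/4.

  seg 0: a=3 b=55/31 c=0 d=-24/31
  seg 1: a=4 b=-17/31 c=-72/31 d=27/31
  seg 2: a=2 b=-80/31 c=9/31 d=-1/31
S(1/4) = 851/248

Δ: Δ0=1, Δ1=-2, Δ2=-2
row 1: diag=4, rhs=-18; c'=1/4, d'=-9/2
row 2: denom=8−1·1/4=31/4; d'=(0−1·-9/2)/(31/4)=18/31
back: M2=18/31
back: M1=-9/2−1/4·18/31=-144/31
M: M0=0, M1=-144/31, M2=18/31, M3=0
seg 0: a=3, c=M0/2=0, d=(M1−M0)/(6·1)=-24/31, b=Δ0−h0·(2M0+M1)/6=55/31
seg 1: a=4, c=M1/2=-72/31, d=(M2−M1)/(6·1)=27/31, b=Δ1−h1·(2M1+M2)/6=-17/31
seg 2: a=2, c=M2/2=9/31, d=(M3−M2)/(6·3)=-1/31, b=Δ2−h2·(2M2+M3)/6=-80/31
t_q=1/4 → seg 0, τ=1/4; S=3+55/31·τ+0·τ²+-24/31·τ³=851/248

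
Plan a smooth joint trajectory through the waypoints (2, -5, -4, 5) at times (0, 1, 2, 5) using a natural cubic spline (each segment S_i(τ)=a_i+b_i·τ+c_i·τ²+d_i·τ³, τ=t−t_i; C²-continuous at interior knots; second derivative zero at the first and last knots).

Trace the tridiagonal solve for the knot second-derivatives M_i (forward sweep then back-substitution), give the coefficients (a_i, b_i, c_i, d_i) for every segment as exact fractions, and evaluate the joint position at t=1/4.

Δ: Δ0=-7, Δ1=1, Δ2=3
row 1: diag=4, rhs=48; c'=1/4, d'=12
row 2: denom=8−1·1/4=31/4; d'=(12−1·12)/(31/4)=0
back: M2=0
back: M1=12−1/4·0=12
M: M0=0, M1=12, M2=0, M3=0
seg 0: a=2, c=M0/2=0, d=(M1−M0)/(6·1)=2, b=Δ0−h0·(2M0+M1)/6=-9
seg 1: a=-5, c=M1/2=6, d=(M2−M1)/(6·1)=-2, b=Δ1−h1·(2M1+M2)/6=-3
seg 2: a=-4, c=M2/2=0, d=(M3−M2)/(6·3)=0, b=Δ2−h2·(2M2+M3)/6=3
t_q=1/4 → seg 0, τ=1/4; S=2+-9·τ+0·τ²+2·τ³=-7/32

  seg 0: a=2 b=-9 c=0 d=2
  seg 1: a=-5 b=-3 c=6 d=-2
  seg 2: a=-4 b=3 c=0 d=0
S(1/4) = -7/32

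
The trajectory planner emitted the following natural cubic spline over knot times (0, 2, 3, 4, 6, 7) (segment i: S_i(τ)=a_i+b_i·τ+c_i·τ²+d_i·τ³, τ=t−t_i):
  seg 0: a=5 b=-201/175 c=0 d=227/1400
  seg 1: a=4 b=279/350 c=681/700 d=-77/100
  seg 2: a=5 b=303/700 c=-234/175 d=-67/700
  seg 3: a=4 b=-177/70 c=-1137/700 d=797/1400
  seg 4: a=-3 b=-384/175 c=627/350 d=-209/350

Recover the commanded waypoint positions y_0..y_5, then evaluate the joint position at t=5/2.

y_0=5 y_1=4 y_2=5 y_3=4 y_4=-3 y_5=-4
S(5/2) = 5091/1120

y_0 = S_0(0) = a_0 = 5
y_1 = S_1(0) = a_1 = 4
y_2 = S_2(0) = a_2 = 5
y_3 = S_3(0) = a_3 = 4
y_4 = S_4(0) = a_4 = -3
y_5 = S_4(1) = -4
t_q=5/2 is in segment 1 (τ=1/2); S_1(τ)=5091/1120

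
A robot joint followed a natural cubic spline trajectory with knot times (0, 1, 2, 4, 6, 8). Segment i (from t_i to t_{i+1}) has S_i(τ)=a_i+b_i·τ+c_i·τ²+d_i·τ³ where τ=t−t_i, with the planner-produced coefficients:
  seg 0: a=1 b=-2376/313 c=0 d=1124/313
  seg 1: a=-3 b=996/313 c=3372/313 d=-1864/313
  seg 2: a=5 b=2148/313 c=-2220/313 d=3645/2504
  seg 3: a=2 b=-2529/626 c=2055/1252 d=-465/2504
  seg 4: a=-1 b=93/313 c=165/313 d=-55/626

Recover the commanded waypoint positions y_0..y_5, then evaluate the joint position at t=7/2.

y_0 = S_0(0) = a_0 = 1
y_1 = S_1(0) = a_1 = -3
y_2 = S_2(0) = a_2 = 5
y_3 = S_3(0) = a_3 = 2
y_4 = S_4(0) = a_4 = -1
y_5 = S_4(2) = 1
t_q=7/2 is in segment 2 (τ=3/2); S_2(τ)=85103/20032

y_0=1 y_1=-3 y_2=5 y_3=2 y_4=-1 y_5=1
S(7/2) = 85103/20032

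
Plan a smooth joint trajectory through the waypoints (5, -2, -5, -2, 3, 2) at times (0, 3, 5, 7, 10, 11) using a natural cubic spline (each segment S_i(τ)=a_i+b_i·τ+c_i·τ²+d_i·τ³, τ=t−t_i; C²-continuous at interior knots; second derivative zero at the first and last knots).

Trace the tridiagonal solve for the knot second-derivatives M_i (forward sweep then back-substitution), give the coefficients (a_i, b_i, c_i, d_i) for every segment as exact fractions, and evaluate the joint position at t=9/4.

Δ: Δ0=-7/3, Δ1=-3/2, Δ2=3/2, Δ3=5/3, Δ4=-1
row 1: diag=10, rhs=5; c'=1/5, d'=1/2
row 2: denom=8−2·1/5=38/5; d'=(18−2·1/2)/(38/5)=85/38
row 3: denom=10−2·5/19=180/19; d'=(1−2·85/38)/(180/19)=-11/30
row 4: denom=8−3·19/60=141/20; d'=(-16−3·-11/30)/(141/20)=-298/141
back: M4=-298/141
back: M3=-11/30−19/60·-298/141=128/423
back: M2=85/38−5/19·128/423=1825/846
back: M1=1/2−1/5·1825/846=29/423
M: M0=0, M1=29/423, M2=1825/846, M3=128/423, M4=-298/141, M5=0
seg 0: a=5, c=M0/2=0, d=(M1−M0)/(6·3)=29/7614, b=Δ0−h0·(2M0+M1)/6=-2003/846
seg 1: a=-2, c=M1/2=29/846, d=(M2−M1)/(6·2)=589/3384, b=Δ1−h1·(2M1+M2)/6=-958/423
seg 2: a=-5, c=M2/2=1825/1692, d=(M3−M2)/(6·2)=-523/3384, b=Δ2−h2·(2M2+M3)/6=-11/282
seg 3: a=-2, c=M3/2=64/423, d=(M4−M3)/(6·3)=-511/3807, b=Δ3−h3·(2M3+M4)/6=1024/423
seg 4: a=3, c=M4/2=-149/141, d=(M5−M4)/(6·1)=149/423, b=Δ4−h4·(2M4+M5)/6=-125/423
t_q=9/4 → seg 0, τ=9/4; S=5+-2003/846·τ+0·τ²+29/7614·τ³=-1707/6016

  seg 0: a=5 b=-2003/846 c=0 d=29/7614
  seg 1: a=-2 b=-958/423 c=29/846 d=589/3384
  seg 2: a=-5 b=-11/282 c=1825/1692 d=-523/3384
  seg 3: a=-2 b=1024/423 c=64/423 d=-511/3807
  seg 4: a=3 b=-125/423 c=-149/141 d=149/423
S(9/4) = -1707/6016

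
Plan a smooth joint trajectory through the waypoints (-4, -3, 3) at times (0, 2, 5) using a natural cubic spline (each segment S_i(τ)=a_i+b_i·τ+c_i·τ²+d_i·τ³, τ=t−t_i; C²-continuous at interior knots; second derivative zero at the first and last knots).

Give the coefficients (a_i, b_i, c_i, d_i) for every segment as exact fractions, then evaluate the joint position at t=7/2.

  seg 0: a=-4 b=1/5 c=0 d=3/40
  seg 1: a=-3 b=11/10 c=9/20 d=-1/20
S(7/2) = -81/160

Δ: Δ0=1/2, Δ1=2
row 1: diag=10, rhs=9; c'=3/10, d'=9/10
back: M1=9/10
M: M0=0, M1=9/10, M2=0
seg 0: a=-4, c=M0/2=0, d=(M1−M0)/(6·2)=3/40, b=Δ0−h0·(2M0+M1)/6=1/5
seg 1: a=-3, c=M1/2=9/20, d=(M2−M1)/(6·3)=-1/20, b=Δ1−h1·(2M1+M2)/6=11/10
t_q=7/2 → seg 1, τ=3/2; S=-3+11/10·τ+9/20·τ²+-1/20·τ³=-81/160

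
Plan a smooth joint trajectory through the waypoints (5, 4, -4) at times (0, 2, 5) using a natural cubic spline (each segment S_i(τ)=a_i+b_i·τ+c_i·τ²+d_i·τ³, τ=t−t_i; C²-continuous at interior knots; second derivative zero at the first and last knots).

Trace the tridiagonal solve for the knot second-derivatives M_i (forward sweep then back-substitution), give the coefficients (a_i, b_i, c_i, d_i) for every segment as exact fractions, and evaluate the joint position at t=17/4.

  seg 0: a=5 b=-1/15 c=0 d=-13/120
  seg 1: a=4 b=-41/30 c=-13/20 d=13/180
S(17/4) = -395/256

Δ: Δ0=-1/2, Δ1=-8/3
row 1: diag=10, rhs=-13; c'=3/10, d'=-13/10
back: M1=-13/10
M: M0=0, M1=-13/10, M2=0
seg 0: a=5, c=M0/2=0, d=(M1−M0)/(6·2)=-13/120, b=Δ0−h0·(2M0+M1)/6=-1/15
seg 1: a=4, c=M1/2=-13/20, d=(M2−M1)/(6·3)=13/180, b=Δ1−h1·(2M1+M2)/6=-41/30
t_q=17/4 → seg 1, τ=9/4; S=4+-41/30·τ+-13/20·τ²+13/180·τ³=-395/256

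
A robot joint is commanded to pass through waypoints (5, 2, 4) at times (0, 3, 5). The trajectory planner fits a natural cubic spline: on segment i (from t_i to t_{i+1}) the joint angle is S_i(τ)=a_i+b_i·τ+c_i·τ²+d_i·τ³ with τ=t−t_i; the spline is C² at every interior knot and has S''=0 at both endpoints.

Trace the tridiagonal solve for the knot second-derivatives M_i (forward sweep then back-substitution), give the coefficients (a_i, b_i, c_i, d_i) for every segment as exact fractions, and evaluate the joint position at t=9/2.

Δ: Δ0=-1, Δ1=1
row 1: diag=10, rhs=12; c'=1/5, d'=6/5
back: M1=6/5
M: M0=0, M1=6/5, M2=0
seg 0: a=5, c=M0/2=0, d=(M1−M0)/(6·3)=1/15, b=Δ0−h0·(2M0+M1)/6=-8/5
seg 1: a=2, c=M1/2=3/5, d=(M2−M1)/(6·2)=-1/10, b=Δ1−h1·(2M1+M2)/6=1/5
t_q=9/2 → seg 1, τ=3/2; S=2+1/5·τ+3/5·τ²+-1/10·τ³=53/16

  seg 0: a=5 b=-8/5 c=0 d=1/15
  seg 1: a=2 b=1/5 c=3/5 d=-1/10
S(9/2) = 53/16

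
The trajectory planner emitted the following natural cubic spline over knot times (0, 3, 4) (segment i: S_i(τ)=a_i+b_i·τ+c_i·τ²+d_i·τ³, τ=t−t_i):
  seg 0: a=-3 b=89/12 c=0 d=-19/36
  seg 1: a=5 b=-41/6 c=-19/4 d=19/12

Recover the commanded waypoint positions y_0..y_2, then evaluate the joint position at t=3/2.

y_0=-3 y_1=5 y_2=-5
S(3/2) = 203/32

y_0 = S_0(0) = a_0 = -3
y_1 = S_1(0) = a_1 = 5
y_2 = S_1(1) = -5
t_q=3/2 is in segment 0 (τ=3/2); S_0(τ)=203/32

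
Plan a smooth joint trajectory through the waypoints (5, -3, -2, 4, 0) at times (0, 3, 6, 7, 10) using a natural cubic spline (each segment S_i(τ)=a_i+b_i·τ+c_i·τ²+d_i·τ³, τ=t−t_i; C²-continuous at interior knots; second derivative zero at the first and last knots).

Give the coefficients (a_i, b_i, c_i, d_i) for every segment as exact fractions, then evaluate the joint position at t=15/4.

  seg 0: a=5 b=-213/76 c=0 d=31/2052
  seg 1: a=-3 b=-91/38 c=31/228 d=529/2052
  seg 2: a=-2 b=409/76 c=140/57 d=-419/228
  seg 3: a=4 b=545/114 c=-697/228 d=697/2052
S(15/4) = -22427/4864

Δ: Δ0=-8/3, Δ1=1/3, Δ2=6, Δ3=-4/3
row 1: diag=12, rhs=18; c'=1/4, d'=3/2
row 2: denom=8−3·1/4=29/4; d'=(34−3·3/2)/(29/4)=118/29
row 3: denom=8−1·4/29=228/29; d'=(-44−1·118/29)/(228/29)=-697/114
back: M3=-697/114
back: M2=118/29−4/29·-697/114=280/57
back: M1=3/2−1/4·280/57=31/114
M: M0=0, M1=31/114, M2=280/57, M3=-697/114, M4=0
seg 0: a=5, c=M0/2=0, d=(M1−M0)/(6·3)=31/2052, b=Δ0−h0·(2M0+M1)/6=-213/76
seg 1: a=-3, c=M1/2=31/228, d=(M2−M1)/(6·3)=529/2052, b=Δ1−h1·(2M1+M2)/6=-91/38
seg 2: a=-2, c=M2/2=140/57, d=(M3−M2)/(6·1)=-419/228, b=Δ2−h2·(2M2+M3)/6=409/76
seg 3: a=4, c=M3/2=-697/228, d=(M4−M3)/(6·3)=697/2052, b=Δ3−h3·(2M3+M4)/6=545/114
t_q=15/4 → seg 1, τ=3/4; S=-3+-91/38·τ+31/228·τ²+529/2052·τ³=-22427/4864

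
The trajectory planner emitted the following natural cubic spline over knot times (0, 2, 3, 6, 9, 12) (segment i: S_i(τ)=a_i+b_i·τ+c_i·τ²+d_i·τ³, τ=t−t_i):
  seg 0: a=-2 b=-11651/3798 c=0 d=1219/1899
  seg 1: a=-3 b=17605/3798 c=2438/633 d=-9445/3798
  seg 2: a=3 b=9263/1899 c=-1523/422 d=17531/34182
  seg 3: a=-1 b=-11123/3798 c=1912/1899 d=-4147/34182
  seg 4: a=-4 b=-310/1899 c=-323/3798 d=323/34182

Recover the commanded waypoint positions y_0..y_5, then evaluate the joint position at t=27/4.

y_0=-2 y_1=-3 y_2=3 y_3=-1 y_4=-4 y_5=-5
S(27/4) = -72417/27008

y_0 = S_0(0) = a_0 = -2
y_1 = S_1(0) = a_1 = -3
y_2 = S_2(0) = a_2 = 3
y_3 = S_3(0) = a_3 = -1
y_4 = S_4(0) = a_4 = -4
y_5 = S_4(3) = -5
t_q=27/4 is in segment 3 (τ=3/4); S_3(τ)=-72417/27008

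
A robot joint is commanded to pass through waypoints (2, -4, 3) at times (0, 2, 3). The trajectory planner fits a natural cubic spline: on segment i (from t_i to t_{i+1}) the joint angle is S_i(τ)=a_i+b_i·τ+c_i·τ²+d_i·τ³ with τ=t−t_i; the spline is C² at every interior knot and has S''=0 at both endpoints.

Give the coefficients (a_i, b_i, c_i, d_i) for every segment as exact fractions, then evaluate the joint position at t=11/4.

Δ: Δ0=-3, Δ1=7
row 1: diag=6, rhs=60; c'=1/6, d'=10
back: M1=10
M: M0=0, M1=10, M2=0
seg 0: a=2, c=M0/2=0, d=(M1−M0)/(6·2)=5/6, b=Δ0−h0·(2M0+M1)/6=-19/3
seg 1: a=-4, c=M1/2=5, d=(M2−M1)/(6·1)=-5/3, b=Δ1−h1·(2M1+M2)/6=11/3
t_q=11/4 → seg 1, τ=3/4; S=-4+11/3·τ+5·τ²+-5/3·τ³=55/64

  seg 0: a=2 b=-19/3 c=0 d=5/6
  seg 1: a=-4 b=11/3 c=5 d=-5/3
S(11/4) = 55/64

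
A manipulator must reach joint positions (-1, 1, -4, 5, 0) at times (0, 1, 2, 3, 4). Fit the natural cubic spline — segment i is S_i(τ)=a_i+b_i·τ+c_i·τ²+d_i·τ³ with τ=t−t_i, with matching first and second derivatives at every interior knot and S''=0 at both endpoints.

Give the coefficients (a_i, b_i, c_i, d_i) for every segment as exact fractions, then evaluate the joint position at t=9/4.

  seg 0: a=-1 b=41/8 c=0 d=-25/8
  seg 1: a=1 b=-17/4 c=-75/8 d=69/8
  seg 2: a=-4 b=23/8 c=33/2 d=-83/8
  seg 3: a=5 b=19/4 c=-117/8 d=39/8
S(9/4) = -1235/512

Δ: Δ0=2, Δ1=-5, Δ2=9, Δ3=-5
row 1: diag=4, rhs=-42; c'=1/4, d'=-21/2
row 2: denom=4−1·1/4=15/4; d'=(84−1·-21/2)/(15/4)=126/5
row 3: denom=4−1·4/15=56/15; d'=(-84−1·126/5)/(56/15)=-117/4
back: M3=-117/4
back: M2=126/5−4/15·-117/4=33
back: M1=-21/2−1/4·33=-75/4
M: M0=0, M1=-75/4, M2=33, M3=-117/4, M4=0
seg 0: a=-1, c=M0/2=0, d=(M1−M0)/(6·1)=-25/8, b=Δ0−h0·(2M0+M1)/6=41/8
seg 1: a=1, c=M1/2=-75/8, d=(M2−M1)/(6·1)=69/8, b=Δ1−h1·(2M1+M2)/6=-17/4
seg 2: a=-4, c=M2/2=33/2, d=(M3−M2)/(6·1)=-83/8, b=Δ2−h2·(2M2+M3)/6=23/8
seg 3: a=5, c=M3/2=-117/8, d=(M4−M3)/(6·1)=39/8, b=Δ3−h3·(2M3+M4)/6=19/4
t_q=9/4 → seg 2, τ=1/4; S=-4+23/8·τ+33/2·τ²+-83/8·τ³=-1235/512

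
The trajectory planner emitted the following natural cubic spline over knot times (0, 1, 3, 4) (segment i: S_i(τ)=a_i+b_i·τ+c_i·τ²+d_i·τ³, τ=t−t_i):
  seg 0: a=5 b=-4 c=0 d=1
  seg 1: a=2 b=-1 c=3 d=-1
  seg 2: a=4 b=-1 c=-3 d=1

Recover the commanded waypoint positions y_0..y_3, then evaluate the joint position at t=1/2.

y_0=5 y_1=2 y_2=4 y_3=1
S(1/2) = 25/8

y_0 = S_0(0) = a_0 = 5
y_1 = S_1(0) = a_1 = 2
y_2 = S_2(0) = a_2 = 4
y_3 = S_2(1) = 1
t_q=1/2 is in segment 0 (τ=1/2); S_0(τ)=25/8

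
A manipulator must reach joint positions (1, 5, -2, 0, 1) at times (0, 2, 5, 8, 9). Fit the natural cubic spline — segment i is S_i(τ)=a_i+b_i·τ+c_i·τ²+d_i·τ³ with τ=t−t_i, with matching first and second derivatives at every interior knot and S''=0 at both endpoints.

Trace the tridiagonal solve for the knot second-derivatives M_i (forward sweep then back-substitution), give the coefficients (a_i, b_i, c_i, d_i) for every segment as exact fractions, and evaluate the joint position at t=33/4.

Δ: Δ0=2, Δ1=-7/3, Δ2=2/3, Δ3=1
row 1: diag=10, rhs=-26; c'=3/10, d'=-13/5
row 2: denom=12−3·3/10=111/10; d'=(18−3·-13/5)/(111/10)=86/37
row 3: denom=8−3·10/37=266/37; d'=(2−3·86/37)/(266/37)=-92/133
back: M3=-92/133
back: M2=86/37−10/37·-92/133=334/133
back: M1=-13/5−3/10·334/133=-446/133
M: M0=0, M1=-446/133, M2=334/133, M3=-92/133, M4=0
seg 0: a=1, c=M0/2=0, d=(M1−M0)/(6·2)=-223/798, b=Δ0−h0·(2M0+M1)/6=1244/399
seg 1: a=5, c=M1/2=-223/133, d=(M2−M1)/(6·3)=130/399, b=Δ1−h1·(2M1+M2)/6=-94/399
seg 2: a=-2, c=M2/2=167/133, d=(M3−M2)/(6·3)=-71/399, b=Δ2−h2·(2M2+M3)/6=-598/399
seg 3: a=0, c=M3/2=-46/133, d=(M4−M3)/(6·1)=46/399, b=Δ3−h3·(2M3+M4)/6=491/399
t_q=33/4 → seg 3, τ=1/4; S=0+491/399·τ+-46/133·τ²+46/399·τ³=175/608

  seg 0: a=1 b=1244/399 c=0 d=-223/798
  seg 1: a=5 b=-94/399 c=-223/133 d=130/399
  seg 2: a=-2 b=-598/399 c=167/133 d=-71/399
  seg 3: a=0 b=491/399 c=-46/133 d=46/399
S(33/4) = 175/608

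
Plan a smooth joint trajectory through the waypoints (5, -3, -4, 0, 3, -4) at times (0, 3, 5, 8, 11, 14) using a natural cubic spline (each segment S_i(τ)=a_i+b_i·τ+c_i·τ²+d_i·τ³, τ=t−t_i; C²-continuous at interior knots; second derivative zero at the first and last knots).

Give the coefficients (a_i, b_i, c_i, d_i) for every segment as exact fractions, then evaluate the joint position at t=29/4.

Δ: Δ0=-8/3, Δ1=-1/2, Δ2=4/3, Δ3=1, Δ4=-7/3
row 1: diag=10, rhs=13; c'=1/5, d'=13/10
row 2: denom=10−2·1/5=48/5; d'=(11−2·13/10)/(48/5)=7/8
row 3: denom=12−3·5/16=177/16; d'=(-2−3·7/8)/(177/16)=-74/177
row 4: denom=12−3·16/59=660/59; d'=(-20−3·-74/177)/(660/59)=-553/330
back: M4=-553/330
back: M3=-74/177−16/59·-553/330=2/55
back: M2=7/8−5/16·2/55=19/22
back: M1=13/10−1/5·19/22=62/55
M: M0=0, M1=62/55, M2=19/22, M3=2/55, M4=-553/330, M5=0
seg 0: a=5, c=M0/2=0, d=(M1−M0)/(6·3)=31/495, b=Δ0−h0·(2M0+M1)/6=-533/165
seg 1: a=-3, c=M1/2=31/55, d=(M2−M1)/(6·2)=-29/1320, b=Δ1−h1·(2M1+M2)/6=-254/165
seg 2: a=-4, c=M2/2=19/44, d=(M3−M2)/(6·3)=-91/1980, b=Δ2−h2·(2M2+M3)/6=149/330
seg 3: a=0, c=M3/2=1/55, d=(M4−M3)/(6·3)=-113/1188, b=Δ3−h3·(2M3+M4)/6=1189/660
seg 4: a=3, c=M4/2=-553/660, d=(M5−M4)/(6·3)=553/5940, b=Δ4−h4·(2M4+M5)/6=-217/330
t_q=29/4 → seg 2, τ=9/4; S=-4+149/330·τ+19/44·τ²+-91/1980·τ³=-18607/14080

  seg 0: a=5 b=-533/165 c=0 d=31/495
  seg 1: a=-3 b=-254/165 c=31/55 d=-29/1320
  seg 2: a=-4 b=149/330 c=19/44 d=-91/1980
  seg 3: a=0 b=1189/660 c=1/55 d=-113/1188
  seg 4: a=3 b=-217/330 c=-553/660 d=553/5940
S(29/4) = -18607/14080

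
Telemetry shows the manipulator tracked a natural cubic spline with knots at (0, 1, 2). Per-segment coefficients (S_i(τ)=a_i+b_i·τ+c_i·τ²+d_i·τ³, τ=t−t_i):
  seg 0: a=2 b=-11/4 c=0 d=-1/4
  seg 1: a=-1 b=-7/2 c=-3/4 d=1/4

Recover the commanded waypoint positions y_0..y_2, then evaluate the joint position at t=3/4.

y_0 = S_0(0) = a_0 = 2
y_1 = S_1(0) = a_1 = -1
y_2 = S_1(1) = -5
t_q=3/4 is in segment 0 (τ=3/4); S_0(τ)=-43/256

y_0=2 y_1=-1 y_2=-5
S(3/4) = -43/256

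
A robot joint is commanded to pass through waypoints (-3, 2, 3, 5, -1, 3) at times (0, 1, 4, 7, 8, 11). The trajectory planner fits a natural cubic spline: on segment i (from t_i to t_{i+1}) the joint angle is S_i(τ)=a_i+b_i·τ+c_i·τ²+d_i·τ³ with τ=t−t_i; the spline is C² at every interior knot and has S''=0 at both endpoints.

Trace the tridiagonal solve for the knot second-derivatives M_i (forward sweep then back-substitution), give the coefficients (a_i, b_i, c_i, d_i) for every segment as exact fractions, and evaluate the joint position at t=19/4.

Δ: Δ0=5, Δ1=1/3, Δ2=2/3, Δ3=-6, Δ4=4/3
row 1: diag=8, rhs=-28; c'=3/8, d'=-7/2
row 2: denom=12−3·3/8=87/8; d'=(2−3·-7/2)/(87/8)=100/87
row 3: denom=8−3·8/29=208/29; d'=(-40−3·100/87)/(208/29)=-315/52
row 4: denom=8−1·29/208=1635/208; d'=(44−1·-315/52)/(1635/208)=10412/1635
back: M4=10412/1635
back: M3=-315/52−29/208·10412/1635=-11356/1635
back: M2=100/87−8/29·-11356/1635=5012/1635
back: M1=-7/2−3/8·5012/1635=-2534/545
M: M0=0, M1=-2534/545, M2=5012/1635, M3=-11356/1635, M4=10412/1635, M5=0
seg 0: a=-3, c=M0/2=0, d=(M1−M0)/(6·1)=-1267/1635, b=Δ0−h0·(2M0+M1)/6=9442/1635
seg 1: a=2, c=M1/2=-1267/545, d=(M2−M1)/(6·3)=6307/14715, b=Δ1−h1·(2M1+M2)/6=5641/1635
seg 2: a=3, c=M2/2=2506/1635, d=(M3−M2)/(6·3)=-2728/4905, b=Δ2−h2·(2M2+M3)/6=1756/1635
seg 3: a=5, c=M3/2=-5678/1635, d=(M4−M3)/(6·1)=3628/1635, b=Δ3−h3·(2M3+M4)/6=-1552/327
seg 4: a=-1, c=M4/2=5206/1635, d=(M5−M4)/(6·3)=-5206/14715, b=Δ4−h4·(2M4+M5)/6=-2744/545
t_q=19/4 → seg 2, τ=3/4; S=3+1756/1635·τ+2506/1635·τ²+-2728/4905·τ³=2416/545

  seg 0: a=-3 b=9442/1635 c=0 d=-1267/1635
  seg 1: a=2 b=5641/1635 c=-1267/545 d=6307/14715
  seg 2: a=3 b=1756/1635 c=2506/1635 d=-2728/4905
  seg 3: a=5 b=-1552/327 c=-5678/1635 d=3628/1635
  seg 4: a=-1 b=-2744/545 c=5206/1635 d=-5206/14715
S(19/4) = 2416/545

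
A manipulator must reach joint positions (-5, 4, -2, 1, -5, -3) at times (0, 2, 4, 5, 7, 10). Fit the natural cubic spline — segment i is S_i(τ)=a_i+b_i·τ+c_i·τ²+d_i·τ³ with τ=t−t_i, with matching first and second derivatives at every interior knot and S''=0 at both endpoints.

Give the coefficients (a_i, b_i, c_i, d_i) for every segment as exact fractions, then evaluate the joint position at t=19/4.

Δ: Δ0=9/2, Δ1=-3, Δ2=3, Δ3=-3, Δ4=2/3
row 1: diag=8, rhs=-45; c'=1/4, d'=-45/8
row 2: denom=6−2·1/4=11/2; d'=(36−2·-45/8)/(11/2)=189/22
row 3: denom=6−1·2/11=64/11; d'=(-36−1·189/22)/(64/11)=-981/128
row 4: denom=10−2·11/32=149/16; d'=(22−2·-981/128)/(149/16)=2389/596
back: M4=2389/596
back: M3=-981/128−11/32·2389/596=-5389/596
back: M2=189/22−2/11·-5389/596=1525/149
back: M1=-45/8−1/4·1525/149=-9755/1192
M: M0=0, M1=-9755/1192, M2=1525/149, M3=-5389/596, M4=2389/596, M5=0
seg 0: a=-5, c=M0/2=0, d=(M1−M0)/(6·2)=-9755/14304, b=Δ0−h0·(2M0+M1)/6=25847/3576
seg 1: a=4, c=M1/2=-9755/2384, d=(M2−M1)/(6·2)=21955/14304, b=Δ1−h1·(2M1+M2)/6=-1709/1788
seg 2: a=-2, c=M2/2=1525/298, d=(M3−M2)/(6·1)=-11489/3576, b=Δ2−h2·(2M2+M3)/6=3917/3576
seg 3: a=1, c=M3/2=-5389/1192, d=(M4−M3)/(6·2)=3889/3576, b=Δ3−h3·(2M3+M4)/6=3025/1788
seg 4: a=-5, c=M4/2=2389/1192, d=(M5−M4)/(6·3)=-2389/10728, b=Δ4−h4·(2M4+M5)/6=-5975/1788
t_q=19/4 → seg 2, τ=3/4; S=-2+3917/3576·τ+1525/298·τ²+-11489/3576·τ³=26295/76288

  seg 0: a=-5 b=25847/3576 c=0 d=-9755/14304
  seg 1: a=4 b=-1709/1788 c=-9755/2384 d=21955/14304
  seg 2: a=-2 b=3917/3576 c=1525/298 d=-11489/3576
  seg 3: a=1 b=3025/1788 c=-5389/1192 d=3889/3576
  seg 4: a=-5 b=-5975/1788 c=2389/1192 d=-2389/10728
S(19/4) = 26295/76288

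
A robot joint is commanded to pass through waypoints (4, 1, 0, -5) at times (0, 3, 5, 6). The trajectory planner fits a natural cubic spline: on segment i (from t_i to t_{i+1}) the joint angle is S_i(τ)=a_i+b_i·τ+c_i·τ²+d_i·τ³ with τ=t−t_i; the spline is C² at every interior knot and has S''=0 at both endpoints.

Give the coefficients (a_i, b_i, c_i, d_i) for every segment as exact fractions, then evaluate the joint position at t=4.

  seg 0: a=4 b=-23/14 c=0 d=1/14
  seg 1: a=1 b=2/7 c=9/14 d=-29/56
  seg 2: a=0 b=-47/14 c=-69/28 d=23/28
S(4) = 79/56

Δ: Δ0=-1, Δ1=-1/2, Δ2=-5
row 1: diag=10, rhs=3; c'=1/5, d'=3/10
row 2: denom=6−2·1/5=28/5; d'=(-27−2·3/10)/(28/5)=-69/14
back: M2=-69/14
back: M1=3/10−1/5·-69/14=9/7
M: M0=0, M1=9/7, M2=-69/14, M3=0
seg 0: a=4, c=M0/2=0, d=(M1−M0)/(6·3)=1/14, b=Δ0−h0·(2M0+M1)/6=-23/14
seg 1: a=1, c=M1/2=9/14, d=(M2−M1)/(6·2)=-29/56, b=Δ1−h1·(2M1+M2)/6=2/7
seg 2: a=0, c=M2/2=-69/28, d=(M3−M2)/(6·1)=23/28, b=Δ2−h2·(2M2+M3)/6=-47/14
t_q=4 → seg 1, τ=1; S=1+2/7·τ+9/14·τ²+-29/56·τ³=79/56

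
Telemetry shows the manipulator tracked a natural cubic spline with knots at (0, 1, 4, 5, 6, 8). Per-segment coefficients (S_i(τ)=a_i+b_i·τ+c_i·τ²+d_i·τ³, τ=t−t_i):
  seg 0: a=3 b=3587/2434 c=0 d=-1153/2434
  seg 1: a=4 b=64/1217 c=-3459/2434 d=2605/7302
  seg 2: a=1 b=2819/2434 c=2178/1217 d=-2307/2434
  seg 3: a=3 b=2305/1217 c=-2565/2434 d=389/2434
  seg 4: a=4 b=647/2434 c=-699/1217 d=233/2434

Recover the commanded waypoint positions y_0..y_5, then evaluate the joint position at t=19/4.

y_0=3 y_1=4 y_2=1 y_3=3 y_4=4 y_5=3
S(19/4) = 385615/155776

y_0 = S_0(0) = a_0 = 3
y_1 = S_1(0) = a_1 = 4
y_2 = S_2(0) = a_2 = 1
y_3 = S_3(0) = a_3 = 3
y_4 = S_4(0) = a_4 = 4
y_5 = S_4(2) = 3
t_q=19/4 is in segment 2 (τ=3/4); S_2(τ)=385615/155776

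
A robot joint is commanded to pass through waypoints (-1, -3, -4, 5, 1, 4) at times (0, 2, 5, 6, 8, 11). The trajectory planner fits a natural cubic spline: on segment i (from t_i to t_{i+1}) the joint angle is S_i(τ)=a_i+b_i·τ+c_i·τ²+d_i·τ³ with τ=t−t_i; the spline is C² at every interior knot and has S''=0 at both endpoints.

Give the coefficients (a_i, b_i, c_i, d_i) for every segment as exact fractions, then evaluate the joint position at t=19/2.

  seg 0: a=-1 b=-157/969 c=0 d=-203/969
  seg 1: a=-3 b=-2593/969 c=-406/323 d=5924/8721
  seg 2: a=-4 b=463/57 c=4706/969 d=-3856/969
  seg 3: a=5 b=1905/323 c=-6862/969 d=6071/3876
  seg 4: a=1 b=-3520/969 c=4489/1938 d=-4489/17442
S(19/2) = -547/5168

Δ: Δ0=-1, Δ1=-1/3, Δ2=9, Δ3=-2, Δ4=1
row 1: diag=10, rhs=4; c'=3/10, d'=2/5
row 2: denom=8−3·3/10=71/10; d'=(56−3·2/5)/(71/10)=548/71
row 3: denom=6−1·10/71=416/71; d'=(-66−1·548/71)/(416/71)=-2617/208
row 4: denom=10−2·71/208=969/104; d'=(18−2·-2617/208)/(969/104)=4489/969
back: M4=4489/969
back: M3=-2617/208−71/208·4489/969=-13724/969
back: M2=548/71−10/71·-13724/969=9412/969
back: M1=2/5−3/10·9412/969=-812/323
M: M0=0, M1=-812/323, M2=9412/969, M3=-13724/969, M4=4489/969, M5=0
seg 0: a=-1, c=M0/2=0, d=(M1−M0)/(6·2)=-203/969, b=Δ0−h0·(2M0+M1)/6=-157/969
seg 1: a=-3, c=M1/2=-406/323, d=(M2−M1)/(6·3)=5924/8721, b=Δ1−h1·(2M1+M2)/6=-2593/969
seg 2: a=-4, c=M2/2=4706/969, d=(M3−M2)/(6·1)=-3856/969, b=Δ2−h2·(2M2+M3)/6=463/57
seg 3: a=5, c=M3/2=-6862/969, d=(M4−M3)/(6·2)=6071/3876, b=Δ3−h3·(2M3+M4)/6=1905/323
seg 4: a=1, c=M4/2=4489/1938, d=(M5−M4)/(6·3)=-4489/17442, b=Δ4−h4·(2M4+M5)/6=-3520/969
t_q=19/2 → seg 4, τ=3/2; S=1+-3520/969·τ+4489/1938·τ²+-4489/17442·τ³=-547/5168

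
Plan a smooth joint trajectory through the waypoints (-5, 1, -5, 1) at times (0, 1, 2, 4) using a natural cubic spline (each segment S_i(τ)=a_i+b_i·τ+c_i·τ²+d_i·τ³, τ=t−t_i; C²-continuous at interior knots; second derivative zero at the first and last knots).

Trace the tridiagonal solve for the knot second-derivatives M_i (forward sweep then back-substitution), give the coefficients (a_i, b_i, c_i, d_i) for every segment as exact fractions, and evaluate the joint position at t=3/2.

Δ: Δ0=6, Δ1=-6, Δ2=3
row 1: diag=4, rhs=-72; c'=1/4, d'=-18
row 2: denom=6−1·1/4=23/4; d'=(54−1·-18)/(23/4)=288/23
back: M2=288/23
back: M1=-18−1/4·288/23=-486/23
M: M0=0, M1=-486/23, M2=288/23, M3=0
seg 0: a=-5, c=M0/2=0, d=(M1−M0)/(6·1)=-81/23, b=Δ0−h0·(2M0+M1)/6=219/23
seg 1: a=1, c=M1/2=-243/23, d=(M2−M1)/(6·1)=129/23, b=Δ1−h1·(2M1+M2)/6=-24/23
seg 2: a=-5, c=M2/2=144/23, d=(M3−M2)/(6·2)=-24/23, b=Δ2−h2·(2M2+M3)/6=-123/23
t_q=3/2 → seg 1, τ=1/2; S=1+-24/23·τ+-243/23·τ²+129/23·τ³=-269/184

  seg 0: a=-5 b=219/23 c=0 d=-81/23
  seg 1: a=1 b=-24/23 c=-243/23 d=129/23
  seg 2: a=-5 b=-123/23 c=144/23 d=-24/23
S(3/2) = -269/184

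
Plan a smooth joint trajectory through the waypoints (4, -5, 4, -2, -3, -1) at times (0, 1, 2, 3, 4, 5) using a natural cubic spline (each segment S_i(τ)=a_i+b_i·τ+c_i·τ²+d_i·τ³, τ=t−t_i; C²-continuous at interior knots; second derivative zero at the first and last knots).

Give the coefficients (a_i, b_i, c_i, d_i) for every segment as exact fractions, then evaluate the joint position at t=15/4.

  seg 0: a=4 b=-3131/209 c=0 d=1250/209
  seg 1: a=-5 b=619/209 c=3750/209 d=-2488/209
  seg 2: a=4 b=655/209 c=-3714/209 d=95/11
  seg 3: a=-2 b=-1358/209 c=1701/209 d=-552/209
  seg 4: a=-3 b=388/209 c=45/209 d=-15/209
S(15/4) = -11401/3344

Δ: Δ0=-9, Δ1=9, Δ2=-6, Δ3=-1, Δ4=2
row 1: diag=4, rhs=108; c'=1/4, d'=27
row 2: denom=4−1·1/4=15/4; d'=(-90−1·27)/(15/4)=-156/5
row 3: denom=4−1·4/15=56/15; d'=(30−1·-156/5)/(56/15)=459/28
row 4: denom=4−1·15/56=209/56; d'=(18−1·459/28)/(209/56)=90/209
back: M4=90/209
back: M3=459/28−15/56·90/209=3402/209
back: M2=-156/5−4/15·3402/209=-7428/209
back: M1=27−1/4·-7428/209=7500/209
M: M0=0, M1=7500/209, M2=-7428/209, M3=3402/209, M4=90/209, M5=0
seg 0: a=4, c=M0/2=0, d=(M1−M0)/(6·1)=1250/209, b=Δ0−h0·(2M0+M1)/6=-3131/209
seg 1: a=-5, c=M1/2=3750/209, d=(M2−M1)/(6·1)=-2488/209, b=Δ1−h1·(2M1+M2)/6=619/209
seg 2: a=4, c=M2/2=-3714/209, d=(M3−M2)/(6·1)=95/11, b=Δ2−h2·(2M2+M3)/6=655/209
seg 3: a=-2, c=M3/2=1701/209, d=(M4−M3)/(6·1)=-552/209, b=Δ3−h3·(2M3+M4)/6=-1358/209
seg 4: a=-3, c=M4/2=45/209, d=(M5−M4)/(6·1)=-15/209, b=Δ4−h4·(2M4+M5)/6=388/209
t_q=15/4 → seg 3, τ=3/4; S=-2+-1358/209·τ+1701/209·τ²+-552/209·τ³=-11401/3344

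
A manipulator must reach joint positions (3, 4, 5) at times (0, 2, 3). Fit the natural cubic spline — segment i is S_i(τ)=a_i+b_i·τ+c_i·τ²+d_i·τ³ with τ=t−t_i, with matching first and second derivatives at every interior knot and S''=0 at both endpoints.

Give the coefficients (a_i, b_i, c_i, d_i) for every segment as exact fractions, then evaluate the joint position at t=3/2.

  seg 0: a=3 b=1/3 c=0 d=1/24
  seg 1: a=4 b=5/6 c=1/4 d=-1/12
S(3/2) = 233/64

Δ: Δ0=1/2, Δ1=1
row 1: diag=6, rhs=3; c'=1/6, d'=1/2
back: M1=1/2
M: M0=0, M1=1/2, M2=0
seg 0: a=3, c=M0/2=0, d=(M1−M0)/(6·2)=1/24, b=Δ0−h0·(2M0+M1)/6=1/3
seg 1: a=4, c=M1/2=1/4, d=(M2−M1)/(6·1)=-1/12, b=Δ1−h1·(2M1+M2)/6=5/6
t_q=3/2 → seg 0, τ=3/2; S=3+1/3·τ+0·τ²+1/24·τ³=233/64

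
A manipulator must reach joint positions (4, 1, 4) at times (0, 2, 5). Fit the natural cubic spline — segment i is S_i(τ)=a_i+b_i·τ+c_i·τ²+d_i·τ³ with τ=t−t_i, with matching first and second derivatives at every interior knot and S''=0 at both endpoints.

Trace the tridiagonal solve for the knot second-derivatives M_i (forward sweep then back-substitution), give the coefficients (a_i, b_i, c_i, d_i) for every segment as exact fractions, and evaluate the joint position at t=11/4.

  seg 0: a=4 b=-2 c=0 d=1/8
  seg 1: a=1 b=-1/2 c=3/4 d=-1/12
S(11/4) = 259/256

Δ: Δ0=-3/2, Δ1=1
row 1: diag=10, rhs=15; c'=3/10, d'=3/2
back: M1=3/2
M: M0=0, M1=3/2, M2=0
seg 0: a=4, c=M0/2=0, d=(M1−M0)/(6·2)=1/8, b=Δ0−h0·(2M0+M1)/6=-2
seg 1: a=1, c=M1/2=3/4, d=(M2−M1)/(6·3)=-1/12, b=Δ1−h1·(2M1+M2)/6=-1/2
t_q=11/4 → seg 1, τ=3/4; S=1+-1/2·τ+3/4·τ²+-1/12·τ³=259/256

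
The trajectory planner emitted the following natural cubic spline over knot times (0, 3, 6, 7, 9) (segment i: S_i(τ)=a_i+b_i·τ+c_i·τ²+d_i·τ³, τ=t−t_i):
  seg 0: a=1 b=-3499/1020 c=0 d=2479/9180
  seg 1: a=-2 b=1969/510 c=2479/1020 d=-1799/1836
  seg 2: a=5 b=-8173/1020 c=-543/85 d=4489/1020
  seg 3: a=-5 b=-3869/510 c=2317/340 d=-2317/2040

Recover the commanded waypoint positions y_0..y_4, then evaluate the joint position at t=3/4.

y_0=1 y_1=-2 y_2=5 y_3=-5 y_4=-2
S(3/4) = -6349/4352

y_0 = S_0(0) = a_0 = 1
y_1 = S_1(0) = a_1 = -2
y_2 = S_2(0) = a_2 = 5
y_3 = S_3(0) = a_3 = -5
y_4 = S_3(2) = -2
t_q=3/4 is in segment 0 (τ=3/4); S_0(τ)=-6349/4352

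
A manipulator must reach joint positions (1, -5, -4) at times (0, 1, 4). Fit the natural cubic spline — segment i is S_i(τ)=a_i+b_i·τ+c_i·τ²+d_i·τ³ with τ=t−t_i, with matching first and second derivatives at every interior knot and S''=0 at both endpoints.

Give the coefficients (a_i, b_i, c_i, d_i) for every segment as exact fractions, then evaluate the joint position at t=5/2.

Δ: Δ0=-6, Δ1=1/3
row 1: diag=8, rhs=38; c'=3/8, d'=19/4
back: M1=19/4
M: M0=0, M1=19/4, M2=0
seg 0: a=1, c=M0/2=0, d=(M1−M0)/(6·1)=19/24, b=Δ0−h0·(2M0+M1)/6=-163/24
seg 1: a=-5, c=M1/2=19/8, d=(M2−M1)/(6·3)=-19/72, b=Δ1−h1·(2M1+M2)/6=-53/12
t_q=5/2 → seg 1, τ=3/2; S=-5+-53/12·τ+19/8·τ²+-19/72·τ³=-459/64

  seg 0: a=1 b=-163/24 c=0 d=19/24
  seg 1: a=-5 b=-53/12 c=19/8 d=-19/72
S(5/2) = -459/64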